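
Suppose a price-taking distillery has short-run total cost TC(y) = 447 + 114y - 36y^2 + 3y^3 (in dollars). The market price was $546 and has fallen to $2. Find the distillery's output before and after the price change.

MC = 114 - 72y + 9y^2; the shutdown threshold is min AVC = $6 (at y = 6).
At P = $546 ≥ min AVC, set P = MC on the rising branch: y = 12.
At P = $2 < min AVC = $6, price no longer covers variable cost at any output, so the firm shuts down: y = 0.

Output falls from 12 to 0 (the firm shuts down)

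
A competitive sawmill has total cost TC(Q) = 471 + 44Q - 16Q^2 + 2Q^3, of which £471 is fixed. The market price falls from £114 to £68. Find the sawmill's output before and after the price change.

Output falls from 7 to 6

AVC = 44 - 16Q + 2Q^2, minimized at Q = 4 where min AVC = £12. MC = 44 - 32Q + 6Q^2.
At P = £114 ≥ min AVC, set P = MC on the rising branch: Q = 7.
At P = £68 ≥ min AVC, set P = MC: Q = 6. The firm stays open but cuts output.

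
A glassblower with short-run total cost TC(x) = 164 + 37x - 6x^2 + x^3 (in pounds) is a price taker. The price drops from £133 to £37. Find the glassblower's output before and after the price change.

Output falls from 8 to 4

AVC = 37 - 6x + x^2, minimized at x = 3 where min AVC = £28. MC = 37 - 12x + 3x^2.
At P = £133 ≥ min AVC, set P = MC on the rising branch: x = 8.
At P = £37 ≥ min AVC, set P = MC: x = 4. The firm stays open but cuts output.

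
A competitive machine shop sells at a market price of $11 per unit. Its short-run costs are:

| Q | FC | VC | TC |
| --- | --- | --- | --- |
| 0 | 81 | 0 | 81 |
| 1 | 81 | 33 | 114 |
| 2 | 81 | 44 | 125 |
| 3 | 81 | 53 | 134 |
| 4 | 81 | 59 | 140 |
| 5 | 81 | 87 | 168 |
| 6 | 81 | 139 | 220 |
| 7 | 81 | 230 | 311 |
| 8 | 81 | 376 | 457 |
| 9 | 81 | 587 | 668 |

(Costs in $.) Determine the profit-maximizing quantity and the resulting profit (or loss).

Q = 0 (shut down); profit = -$81

Profit at each row (π = 11Q − TC): Q=0: -81; Q=1: -103; Q=2: -103; Q=3: -101; Q=4: -96; Q=5: -113; Q=6: -154; Q=7: -234; Q=8: -369; Q=9: -569.
Profit is highest at Q = 0. Equivalently, the lowest AVC in the table is 59/4 ≈ $14.75 at Q = 4, and P = $11 falls below it — price never covers variable cost, so the firm shuts down and loses only its fixed cost.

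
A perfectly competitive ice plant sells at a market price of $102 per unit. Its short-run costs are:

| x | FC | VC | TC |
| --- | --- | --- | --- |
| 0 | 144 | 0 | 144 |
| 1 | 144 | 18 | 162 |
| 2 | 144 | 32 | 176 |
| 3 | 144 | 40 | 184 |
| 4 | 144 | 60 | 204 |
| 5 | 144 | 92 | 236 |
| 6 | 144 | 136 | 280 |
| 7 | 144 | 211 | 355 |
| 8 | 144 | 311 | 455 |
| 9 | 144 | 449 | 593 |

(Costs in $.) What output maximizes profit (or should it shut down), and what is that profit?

x = 8; profit = $361

Compute π = P·x − TC at each output: x=0: -144; x=1: -60; x=2: 28; x=3: 122; x=4: 204; x=5: 274; x=6: 332; x=7: 359; x=8: 361; x=9: 325.
Profit is maximized at x = 8. AVC there is 311/8 = $38.88 ≤ P, so producing beats shutting down (which would give -$144).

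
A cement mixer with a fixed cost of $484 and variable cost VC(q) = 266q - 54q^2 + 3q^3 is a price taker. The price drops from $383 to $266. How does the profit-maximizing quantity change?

MC = 266 - 108q + 9q^2; the shutdown threshold is min AVC = $23 (at q = 9).
With P = $383 above the shutdown price, P = MC gives q = 13.
At P = $266 ≥ min AVC, set P = MC: q = 12. The firm stays open but cuts output.

Output falls from 13 to 12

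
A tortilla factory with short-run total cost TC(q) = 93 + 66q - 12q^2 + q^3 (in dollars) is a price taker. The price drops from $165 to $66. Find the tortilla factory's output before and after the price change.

AVC = 66 - 12q + q^2, minimized at q = 6 where min AVC = $30. MC = 66 - 24q + 3q^2.
At P = $165 ≥ min AVC, set P = MC on the rising branch: q = 11.
At P = $66 ≥ min AVC, set P = MC: q = 8. The firm stays open but cuts output.

Output falls from 11 to 8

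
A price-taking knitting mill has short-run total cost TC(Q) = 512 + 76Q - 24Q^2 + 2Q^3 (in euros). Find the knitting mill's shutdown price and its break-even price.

Shutdown price = €4; break-even price = €76

Shutdown price = min AVC. AVC = 76 - 24Q + 2Q^2, with vertex at Q = 6 and minimum €4.
ATC = 512/Q + 76 - 24Q + 2Q^2. Setting dATC/dQ = −512/Q^2 − 24 + 4Q = 0 gives Q = 8 (since 4·8^3 − 24·8^2 = 512).
min ATC = 512/8 + 76 − 24·8 + 2·8^2 = €76. That is the break-even price.
Between these two prices the firm operates at a loss; above €76 it earns a profit.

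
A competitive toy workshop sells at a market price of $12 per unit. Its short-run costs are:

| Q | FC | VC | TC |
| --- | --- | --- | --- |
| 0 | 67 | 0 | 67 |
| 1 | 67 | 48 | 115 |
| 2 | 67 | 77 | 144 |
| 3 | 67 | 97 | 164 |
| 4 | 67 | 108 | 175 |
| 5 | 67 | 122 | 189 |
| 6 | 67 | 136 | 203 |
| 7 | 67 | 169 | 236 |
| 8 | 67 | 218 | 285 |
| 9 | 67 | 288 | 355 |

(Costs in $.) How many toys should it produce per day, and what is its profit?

Compute π = P·Q − TC at each output: Q=0: -67; Q=1: -103; Q=2: -120; Q=3: -128; Q=4: -127; Q=5: -129; Q=6: -131; Q=7: -152; Q=8: -189; Q=9: -247.
Profit is highest at Q = 0. Equivalently, the lowest AVC in the table is 136/6 ≈ $22.67 at Q = 6, and P = $12 falls below it — price never covers variable cost, so the firm shuts down and loses only its fixed cost.

Q = 0 (shut down); profit = -$67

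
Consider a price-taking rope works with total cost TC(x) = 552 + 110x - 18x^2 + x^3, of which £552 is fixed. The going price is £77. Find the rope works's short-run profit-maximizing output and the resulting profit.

AVC = 110 - 18x + x^2; min AVC = £29 at x = 9. Since P = £77 ≥ min AVC, the firm produces.
With MC = 110 - 36x + 3x^2, P = MC on the upward-sloping part at x* = 11.
TR = 77·11 = 847. TC = 552 + 363 = 915. Profit = 847 − 915 = -£68.
Shutting down would mean losing the fixed cost of £552, so operating at a loss of £68 is better by £484.

Profit = -£68 at x = 11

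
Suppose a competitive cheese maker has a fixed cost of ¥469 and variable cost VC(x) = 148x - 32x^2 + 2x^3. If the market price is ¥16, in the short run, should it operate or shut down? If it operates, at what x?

Variable cost is VC = 148x - 32x^2 + 2x^3, so AVC = VC/x = 148 - 32x + 2x^2 and MC = dTC/dx = 148 - 64x + 6x^2.
The AVC parabola has its vertex at x = 32/4 = 8, where AVC = 148 - 32·8 + 2·8^2 = ¥20.
With P < min AVC (¥16 < ¥20), every unit sold adds to the loss.
The firm minimizes its loss by shutting down and losing only its fixed cost of ¥469.

Shut down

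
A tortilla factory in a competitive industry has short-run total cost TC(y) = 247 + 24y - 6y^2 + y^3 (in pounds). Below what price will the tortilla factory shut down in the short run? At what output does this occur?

£15 per unit, at y = 3

The shutdown price is the minimum of AVC. VC = 24y - 6y^2 + y^3, so AVC = 24 - 6y + y^2.
At the minimum of AVC, MC = AVC. MC = 24 - 12y + 3y^2; setting MC = AVC gives 2y^2 - 6y = 0, so y = 3. min AVC = 15.
For P < £15 the firm produces nothing.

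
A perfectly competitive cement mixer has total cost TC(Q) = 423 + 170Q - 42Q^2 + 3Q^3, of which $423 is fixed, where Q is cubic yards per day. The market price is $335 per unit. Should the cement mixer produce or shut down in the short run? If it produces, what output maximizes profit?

Strip out fixed cost: VC = 170Q - 42Q^2 + 3Q^3. Then AVC = 170 - 42Q + 3Q^2 and MC = 170 - 84Q + 9Q^2.
The AVC parabola has its vertex at Q = 42/6 = 7, where AVC = 170 - 42·7 + 3·7^2 = $23.
P = $335 exceeds min AVC = $23, so the firm stays open.
P = MC gives -165 - 84Q + 9Q^2 = 0, with roots -5/3 and 11. Take the larger (rising MC): Q* = 11.
Check: AVC at Q = 11 is $71 ≤ P, so revenue covers variable cost.
Profit = P·Q − TC = 335·11 − 1204 = $2481.

Produce at Q = 11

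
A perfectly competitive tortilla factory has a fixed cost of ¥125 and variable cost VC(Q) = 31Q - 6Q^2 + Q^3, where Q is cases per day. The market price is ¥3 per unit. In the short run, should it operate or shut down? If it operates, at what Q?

Shut down

From TC, MC = TC'(Q) = 31 - 12Q + 3Q^2 and AVC = VC/Q = 31 - 6Q + Q^2.
AVC hits its minimum where MC = AVC, at Q = 3, giving min AVC = 31 - 6·3 + 3^2 = ¥22.
P = ¥3 lies below min AVC = ¥22; no output level covers variable cost.
Best response: produce nothing and absorb the ¥125 fixed cost.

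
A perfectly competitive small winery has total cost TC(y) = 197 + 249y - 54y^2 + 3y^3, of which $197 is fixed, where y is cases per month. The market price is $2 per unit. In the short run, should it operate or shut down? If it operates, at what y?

Shut down

Variable cost is VC = 249y - 54y^2 + 3y^3, so AVC = VC/y = 249 - 54y + 3y^2 and MC = dTC/dy = 249 - 108y + 9y^2.
AVC is minimized where dAVC/dy = -54 + 6y = 0, at y = 9; min AVC = 249 - 54·9 + 3·9^2 = $6.
P = $2 lies below min AVC = $6; no output level covers variable cost.
Best response: produce nothing and absorb the $197 fixed cost.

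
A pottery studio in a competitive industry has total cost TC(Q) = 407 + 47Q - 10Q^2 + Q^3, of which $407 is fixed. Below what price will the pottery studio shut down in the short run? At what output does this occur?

Short-run supply begins at min AVC. From VC = 47Q - 10Q^2 + Q^3, AVC = 47 - 10Q + Q^2.
dAVC/dQ = -10 + 2Q = 0 gives Q = 5. min AVC = 47 - 10·5 + 5^2 = 22.
So the shutdown price is $22.

$22 per unit, at Q = 5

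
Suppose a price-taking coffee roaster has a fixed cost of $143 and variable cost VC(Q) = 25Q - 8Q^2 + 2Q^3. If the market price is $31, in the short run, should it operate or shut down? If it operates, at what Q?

From TC, MC = TC'(Q) = 25 - 16Q + 6Q^2 and AVC = VC/Q = 25 - 8Q + 2Q^2.
The AVC parabola has its vertex at Q = 8/4 = 2, where AVC = 25 - 8·2 + 2·2^2 = $17.
P = $31 exceeds min AVC = $17, so the firm stays open.
P = MC gives -6 - 16Q + 6Q^2 = 0, with roots -1/3 and 3. Take the larger (rising MC): Q* = 3.
Check: AVC at Q = 3 is $19 ≤ P, so revenue covers variable cost.
Profit = P·Q − TC = 31·3 − 200 = -$107, a loss, but smaller than the $143 fixed cost the firm would lose by shutting down.

Produce at Q = 3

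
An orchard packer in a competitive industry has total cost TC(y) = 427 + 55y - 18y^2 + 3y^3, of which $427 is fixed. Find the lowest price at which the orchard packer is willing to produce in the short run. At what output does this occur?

$28 per unit, at y = 3

The firm shuts down when price falls below the minimum of average variable cost. AVC = VC/y = 55 - 18y + 3y^2.
dAVC/dy = -18 + 6y = 0 gives y = 3. min AVC = 55 - 18·3 + 3·3^2 = 28.
So the shutdown price is $28.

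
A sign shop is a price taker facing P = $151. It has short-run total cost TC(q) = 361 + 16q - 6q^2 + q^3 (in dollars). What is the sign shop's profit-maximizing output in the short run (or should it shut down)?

Variable cost is VC = 16q - 6q^2 + q^3, so AVC = VC/q = 16 - 6q + q^2 and MC = dTC/dq = 16 - 12q + 3q^2.
AVC hits its minimum where MC = AVC, at q = 3, giving min AVC = 16 - 6·3 + 3^2 = $7.
P = $151 exceeds min AVC = $7, so the firm stays open.
P = MC gives -135 - 12q + 3q^2 = 0, with roots -5 and 9. Take the larger (rising MC): q* = 9.
Check: AVC at q = 9 is $43 ≤ P, so revenue covers variable cost.
Profit = P·q − TC = 151·9 − 748 = $611.

Produce at q = 9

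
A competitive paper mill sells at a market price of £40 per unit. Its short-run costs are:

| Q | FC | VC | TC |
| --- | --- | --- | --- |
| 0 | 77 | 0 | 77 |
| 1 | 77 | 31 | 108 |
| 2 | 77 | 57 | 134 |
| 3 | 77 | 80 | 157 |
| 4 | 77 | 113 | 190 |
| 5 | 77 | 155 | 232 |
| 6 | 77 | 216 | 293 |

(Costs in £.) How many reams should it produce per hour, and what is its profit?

Q = 4; profit = -£30

Profit at each row (π = 40Q − TC): Q=0: -77; Q=1: -68; Q=2: -54; Q=3: -37; Q=4: -30; Q=5: -32; Q=6: -53.
Profit is maximized at Q = 4. AVC there is 113/4 = £28.25 ≤ P, so producing beats shutting down (which would give -£77).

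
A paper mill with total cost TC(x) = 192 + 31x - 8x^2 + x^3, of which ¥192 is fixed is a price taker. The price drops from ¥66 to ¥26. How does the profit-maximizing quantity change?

MC = 31 - 16x + 3x^2; the shutdown threshold is min AVC = ¥15 (at x = 4).
With P = ¥66 above the shutdown price, P = MC gives x = 7.
At P = ¥26 ≥ min AVC, set P = MC: x = 5. The firm stays open but cuts output.

Output falls from 7 to 5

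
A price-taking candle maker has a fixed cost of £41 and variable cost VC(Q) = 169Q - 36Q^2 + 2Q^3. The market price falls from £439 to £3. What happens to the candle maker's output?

Output falls from 15 to 0 (the firm shuts down)

MC = 169 - 72Q + 6Q^2; the shutdown threshold is min AVC = £7 (at Q = 9).
With P = £439 above the shutdown price, P = MC gives Q = 15.
At P = £3 < min AVC = £7, price no longer covers variable cost at any output, so the firm shuts down: Q = 0.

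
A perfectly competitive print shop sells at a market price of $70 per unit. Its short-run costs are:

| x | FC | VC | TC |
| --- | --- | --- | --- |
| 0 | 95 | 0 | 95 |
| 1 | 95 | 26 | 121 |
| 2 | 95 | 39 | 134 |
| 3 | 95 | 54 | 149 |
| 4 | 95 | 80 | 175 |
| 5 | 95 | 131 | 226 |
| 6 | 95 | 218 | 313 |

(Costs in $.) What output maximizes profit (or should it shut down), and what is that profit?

Tabulate TR − TC: x=0: -95; x=1: -51; x=2: 6; x=3: 61; x=4: 105; x=5: 124; x=6: 107.
Profit is maximized at x = 5. AVC there is 131/5 = $26.20 ≤ P, so producing beats shutting down (which would give -$95).

x = 5; profit = $124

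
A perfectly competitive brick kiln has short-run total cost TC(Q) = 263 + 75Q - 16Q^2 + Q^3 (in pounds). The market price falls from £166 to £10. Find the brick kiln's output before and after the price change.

MC = 75 - 32Q + 3Q^2; the shutdown threshold is min AVC = £11 (at Q = 8).
With P = £166 above the shutdown price, P = MC gives Q = 13.
At P = £10 < min AVC = £11, price no longer covers variable cost at any output, so the firm shuts down: Q = 0.

Output falls from 13 to 0 (the firm shuts down)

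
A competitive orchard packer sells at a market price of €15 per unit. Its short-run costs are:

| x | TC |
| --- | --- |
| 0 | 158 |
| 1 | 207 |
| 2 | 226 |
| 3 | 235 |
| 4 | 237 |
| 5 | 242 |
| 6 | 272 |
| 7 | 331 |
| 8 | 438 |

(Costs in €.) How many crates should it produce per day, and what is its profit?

x = 0 (shut down); profit = -€158

Compute π = P·x − TC at each output: x=0: -158; x=1: -192; x=2: -196; x=3: -190; x=4: -177; x=5: -167; x=6: -182; x=7: -226; x=8: -318.
Profit is highest at x = 0. Equivalently, the lowest AVC in the table is 84/5 ≈ €16.80 at x = 5, and P = €15 falls below it — price never covers variable cost, so the firm shuts down and loses only its fixed cost.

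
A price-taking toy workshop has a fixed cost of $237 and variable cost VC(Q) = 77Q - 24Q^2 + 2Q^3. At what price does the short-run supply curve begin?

The shutdown price is the minimum of AVC. VC = 77Q - 24Q^2 + 2Q^3, so AVC = 77 - 24Q + 2Q^2.
At the minimum of AVC, MC = AVC. MC = 77 - 48Q + 6Q^2; setting MC = AVC gives 4Q^2 - 24Q = 0, so Q = 6. min AVC = 5.
For P < $5 the firm produces nothing.

$5 per unit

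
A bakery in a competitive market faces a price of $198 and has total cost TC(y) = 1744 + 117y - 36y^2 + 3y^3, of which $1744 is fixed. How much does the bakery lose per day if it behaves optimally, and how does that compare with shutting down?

Profit = -$286 at y = 9

AVC = 117 - 36y + 3y^2; min AVC = $9 at y = 6. Since P = $198 ≥ min AVC, the firm produces.
With MC = 117 - 72y + 9y^2, P = MC on the upward-sloping part at y* = 9.
TR = 198·9 = 1782. TC = 1744 + 324 = 2068. Profit = 1782 − 2068 = -$286.
Shutting down would mean losing the fixed cost of $1744, so operating at a loss of $286 is better by $1458.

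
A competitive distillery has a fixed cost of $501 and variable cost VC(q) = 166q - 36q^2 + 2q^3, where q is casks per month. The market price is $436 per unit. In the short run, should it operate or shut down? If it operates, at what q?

Strip out fixed cost: VC = 166q - 36q^2 + 2q^3. Then AVC = 166 - 36q + 2q^2 and MC = 166 - 72q + 6q^2.
The AVC parabola has its vertex at q = 36/4 = 9, where AVC = 166 - 36·9 + 2·9^2 = $4.
Because $436 ≥ $4, revenue can cover variable cost; the firm operates.
P = MC gives -270 - 72q + 6q^2 = 0, with roots -3 and 15. Take the larger (rising MC): q* = 15.
Check: AVC at q = 15 is $76 ≤ P, so revenue covers variable cost.
Profit = P·q − TC = 436·15 − 1641 = $4899.

Produce at q = 15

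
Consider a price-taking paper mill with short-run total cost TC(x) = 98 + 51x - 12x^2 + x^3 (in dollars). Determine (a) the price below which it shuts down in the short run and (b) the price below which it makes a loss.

Shutdown price = $15; break-even price = $30

Shutdown price = min AVC. AVC = 51 - 12x + x^2, with vertex at x = 6 and minimum $15.
ATC = 98/x + 51 - 12x + x^2. Setting dATC/dx = −98/x^2 − 12 + 2x = 0 gives x = 7 (since 2·7^3 − 12·7^2 = 98).
min ATC = 98/7 + 51 − 12·7 + 7^2 = $30. That is the break-even price.
Between these two prices the firm operates at a loss; above $30 it earns a profit.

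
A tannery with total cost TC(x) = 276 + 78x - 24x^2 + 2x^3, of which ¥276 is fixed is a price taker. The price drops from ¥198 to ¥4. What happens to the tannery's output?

Output falls from 10 to 0 (the firm shuts down)

AVC = 78 - 24x + 2x^2, minimized at x = 6 where min AVC = ¥6. MC = 78 - 48x + 6x^2.
With P = ¥198 above the shutdown price, P = MC gives x = 10.
At P = ¥4 < min AVC = ¥6, price no longer covers variable cost at any output, so the firm shuts down: x = 0.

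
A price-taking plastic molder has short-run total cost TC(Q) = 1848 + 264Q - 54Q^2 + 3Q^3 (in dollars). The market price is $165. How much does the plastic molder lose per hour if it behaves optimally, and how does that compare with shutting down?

AVC = 264 - 54Q + 3Q^2 has its minimum $21 at Q = 9; price $165 clears that bar, so the firm operates.
With MC = 264 - 108Q + 9Q^2, P = MC on the upward-sloping part at Q* = 11.
TR = 165·11 = 1815. TC = 1848 + 363 = 2211. Profit = 1815 − 2211 = -$396.
By producing, the firm covers all variable cost plus $1452 of fixed cost; shutting down would lose the full $1848.

Profit = -$396 at Q = 11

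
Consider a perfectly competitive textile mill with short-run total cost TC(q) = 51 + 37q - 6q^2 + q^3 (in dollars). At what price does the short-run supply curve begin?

$28 per unit

Short-run supply begins at min AVC. From VC = 37q - 6q^2 + q^3, AVC = 37 - 6q + q^2.
At the minimum of AVC, MC = AVC. MC = 37 - 12q + 3q^2; setting MC = AVC gives 2q^2 - 6q = 0, so q = 3. min AVC = 28.
So the shutdown price is $28.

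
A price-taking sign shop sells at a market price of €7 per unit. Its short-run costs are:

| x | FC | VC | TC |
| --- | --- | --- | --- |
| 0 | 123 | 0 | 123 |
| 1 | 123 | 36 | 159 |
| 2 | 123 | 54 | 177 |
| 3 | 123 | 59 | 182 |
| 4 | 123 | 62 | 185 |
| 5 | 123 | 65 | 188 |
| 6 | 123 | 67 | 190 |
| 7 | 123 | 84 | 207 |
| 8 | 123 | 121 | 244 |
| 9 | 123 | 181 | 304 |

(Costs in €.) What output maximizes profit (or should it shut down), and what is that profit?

x = 0 (shut down); profit = -€123

Profit at each row (π = 7x − TC): x=0: -123; x=1: -152; x=2: -163; x=3: -161; x=4: -157; x=5: -153; x=6: -148; x=7: -158; x=8: -188; x=9: -241.
Profit is highest at x = 0. Equivalently, the lowest AVC in the table is 67/6 ≈ €11.17 at x = 6, and P = €7 falls below it — price never covers variable cost, so the firm shuts down and loses only its fixed cost.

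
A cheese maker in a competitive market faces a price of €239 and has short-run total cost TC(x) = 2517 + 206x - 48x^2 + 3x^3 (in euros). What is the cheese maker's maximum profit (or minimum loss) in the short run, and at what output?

AVC = 206 - 48x + 3x^2 has its minimum €14 at x = 8; price €239 clears that bar, so the firm operates.
MC = 206 - 96x + 9x^2. Setting P = MC and taking the root on the rising branch gives x* = 11.
TR = 239·11 = 2629. TC = 2517 + 451 = 2968. Profit = 2629 − 2968 = -€339.
That loss of €339 beats the €2517 the firm would lose by shutting down; producing recovers €2178 of fixed cost.

Profit = -€339 at x = 11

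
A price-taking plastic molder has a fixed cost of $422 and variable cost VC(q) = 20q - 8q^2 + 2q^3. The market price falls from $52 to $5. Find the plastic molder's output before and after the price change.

Output falls from 4 to 0 (the firm shuts down)

MC = 20 - 16q + 6q^2; the shutdown threshold is min AVC = $12 (at q = 2).
With P = $52 above the shutdown price, P = MC gives q = 4.
At P = $5 < min AVC = $12, price no longer covers variable cost at any output, so the firm shuts down: q = 0.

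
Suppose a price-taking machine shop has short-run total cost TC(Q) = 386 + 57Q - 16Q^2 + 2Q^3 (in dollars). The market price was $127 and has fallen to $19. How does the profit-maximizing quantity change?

Output falls from 7 to 0 (the firm shuts down)

AVC = 57 - 16Q + 2Q^2, minimized at Q = 4 where min AVC = $25. MC = 57 - 32Q + 6Q^2.
With P = $127 above the shutdown price, P = MC gives Q = 7.
At P = $19 < min AVC = $25, price no longer covers variable cost at any output, so the firm shuts down: Q = 0.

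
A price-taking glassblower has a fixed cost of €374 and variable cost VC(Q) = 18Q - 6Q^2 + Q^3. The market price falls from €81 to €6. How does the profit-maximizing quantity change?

Output falls from 7 to 0 (the firm shuts down)

MC = 18 - 12Q + 3Q^2; the shutdown threshold is min AVC = €9 (at Q = 3).
With P = €81 above the shutdown price, P = MC gives Q = 7.
At P = €6 < min AVC = €9, price no longer covers variable cost at any output, so the firm shuts down: Q = 0.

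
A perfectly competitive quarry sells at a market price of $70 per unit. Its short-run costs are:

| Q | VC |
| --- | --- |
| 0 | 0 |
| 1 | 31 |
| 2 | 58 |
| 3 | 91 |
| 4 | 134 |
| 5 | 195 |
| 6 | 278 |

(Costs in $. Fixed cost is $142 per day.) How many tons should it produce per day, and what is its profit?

Compute π = P·Q − TC at each output: Q=0: -142; Q=1: -103; Q=2: -60; Q=3: -23; Q=4: 4; Q=5: 13; Q=6: 0.
Profit is maximized at Q = 5. AVC there is 195/5 = $39 ≤ P, so producing beats shutting down (which would give -$142).

Q = 5; profit = $13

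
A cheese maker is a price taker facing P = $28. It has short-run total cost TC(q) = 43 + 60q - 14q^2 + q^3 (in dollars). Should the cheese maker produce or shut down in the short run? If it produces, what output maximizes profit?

Strip out fixed cost: VC = 60q - 14q^2 + q^3. Then AVC = 60 - 14q + q^2 and MC = 60 - 28q + 3q^2.
AVC is minimized where dAVC/dq = -14 + 2q = 0, at q = 7; min AVC = 60 - 14·7 + 7^2 = $11.
P = $28 exceeds min AVC = $11, so the firm stays open.
P = MC gives 32 - 28q + 3q^2 = 0, with roots 4/3 and 8. Take the larger (rising MC): q* = 8.
Check: AVC at q = 8 is $12 ≤ P, so revenue covers variable cost.
Profit = P·q − TC = 28·8 − 139 = $85.

Produce at q = 8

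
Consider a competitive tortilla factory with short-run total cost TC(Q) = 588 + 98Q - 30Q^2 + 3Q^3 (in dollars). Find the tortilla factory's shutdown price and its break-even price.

AVC = 98 - 30Q + 3Q^2; minimized at Q = 5, giving min AVC = $23. That is the shutdown price.
ATC = 588/Q + 98 - 30Q + 3Q^2. Setting dATC/dQ = −588/Q^2 − 30 + 6Q = 0 gives Q = 7 (since 6·7^3 − 30·7^2 = 588).
min ATC = 588/7 + 98 − 30·7 + 3·7^2 = $119. That is the break-even price.
Between these two prices the firm operates at a loss; above $119 it earns a profit.

Shutdown price = $23; break-even price = $119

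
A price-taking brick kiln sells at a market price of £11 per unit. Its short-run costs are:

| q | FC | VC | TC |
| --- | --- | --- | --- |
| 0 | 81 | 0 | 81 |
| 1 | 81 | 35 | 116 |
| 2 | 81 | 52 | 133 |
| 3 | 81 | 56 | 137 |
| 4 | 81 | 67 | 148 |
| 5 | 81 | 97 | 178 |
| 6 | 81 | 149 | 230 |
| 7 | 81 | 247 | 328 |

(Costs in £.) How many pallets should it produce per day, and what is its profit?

Tabulate TR − TC: q=0: -81; q=1: -105; q=2: -111; q=3: -104; q=4: -104; q=5: -123; q=6: -164; q=7: -251.
Profit is highest at q = 0. Equivalently, the lowest AVC in the table is 67/4 ≈ £16.75 at q = 4, and P = £11 falls below it — price never covers variable cost, so the firm shuts down and loses only its fixed cost.

q = 0 (shut down); profit = -£81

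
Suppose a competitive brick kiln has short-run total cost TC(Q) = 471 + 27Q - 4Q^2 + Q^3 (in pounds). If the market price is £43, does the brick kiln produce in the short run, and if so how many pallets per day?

Strip out fixed cost: VC = 27Q - 4Q^2 + Q^3. Then AVC = 27 - 4Q + Q^2 and MC = 27 - 8Q + 3Q^2.
AVC is minimized where dAVC/dQ = -4 + 2Q = 0, at Q = 2; min AVC = 27 - 4·2 + 2^2 = £23.
Since P = £43 ≥ min AVC = £23, price covers variable cost and the firm should produce.
Solving P = MC: -16 - 8Q + 3Q^2 = 0 ⇒ Q = -4/3 or 4. On the upward-sloping branch, Q* = 4.
Check: AVC at Q = 4 is £27 ≤ P, so revenue covers variable cost.
Profit = P·Q − TC = 43·4 − 579 = -£407, a loss, but smaller than the £471 fixed cost the firm would lose by shutting down.

Produce at Q = 4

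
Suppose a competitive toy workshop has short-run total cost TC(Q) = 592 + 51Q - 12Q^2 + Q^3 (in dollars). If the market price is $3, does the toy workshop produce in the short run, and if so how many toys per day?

Strip out fixed cost: VC = 51Q - 12Q^2 + Q^3. Then AVC = 51 - 12Q + Q^2 and MC = 51 - 24Q + 3Q^2.
AVC hits its minimum where MC = AVC, at Q = 6, giving min AVC = 51 - 12·6 + 6^2 = $15.
P = $3 lies below min AVC = $15; no output level covers variable cost.
Shutting down limits the loss to fixed cost, $592.

Shut down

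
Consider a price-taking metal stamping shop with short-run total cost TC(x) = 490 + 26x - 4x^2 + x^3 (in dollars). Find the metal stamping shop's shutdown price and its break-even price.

Shutdown price = min AVC. AVC = 26 - 4x + x^2, with vertex at x = 2 and minimum $22.
ATC = 490/x + 26 - 4x + x^2. Setting dATC/dx = −490/x^2 − 4 + 2x = 0 gives x = 7 (since 2·7^3 − 4·7^2 = 490).
min ATC = 490/7 + 26 − 4·7 + 7^2 = $117. That is the break-even price.
For $22 ≤ P < $117 the firm produces at a loss; below $22 it shuts down.

Shutdown price = $22; break-even price = $117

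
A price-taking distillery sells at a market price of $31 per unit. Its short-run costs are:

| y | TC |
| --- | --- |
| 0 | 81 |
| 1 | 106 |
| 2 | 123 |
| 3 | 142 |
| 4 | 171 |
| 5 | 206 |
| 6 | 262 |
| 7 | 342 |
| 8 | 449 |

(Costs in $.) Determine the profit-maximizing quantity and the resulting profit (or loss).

y = 4; profit = -$47

Profit at each row (π = 31y − TC): y=0: -81; y=1: -75; y=2: -61; y=3: -49; y=4: -47; y=5: -51; y=6: -76; y=7: -125; y=8: -201.
Profit is maximized at y = 4. AVC there is 90/4 = $22.50 ≤ P, so producing beats shutting down (which would give -$81).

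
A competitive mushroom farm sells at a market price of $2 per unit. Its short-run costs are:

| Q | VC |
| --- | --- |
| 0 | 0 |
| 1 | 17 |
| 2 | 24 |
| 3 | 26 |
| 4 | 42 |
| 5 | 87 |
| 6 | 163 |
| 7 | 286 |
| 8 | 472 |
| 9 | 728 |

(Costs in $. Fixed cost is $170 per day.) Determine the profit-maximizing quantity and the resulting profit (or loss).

Q = 0 (shut down); profit = -$170

Tabulate TR − TC: Q=0: -170; Q=1: -185; Q=2: -190; Q=3: -190; Q=4: -204; Q=5: -247; Q=6: -321; Q=7: -442; Q=8: -626; Q=9: -880.
Profit is highest at Q = 0. Equivalently, the lowest AVC in the table is 26/3 ≈ $8.67 at Q = 3, and P = $2 falls below it — price never covers variable cost, so the firm shuts down and loses only its fixed cost.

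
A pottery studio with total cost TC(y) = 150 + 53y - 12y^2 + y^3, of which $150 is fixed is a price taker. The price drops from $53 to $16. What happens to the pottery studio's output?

Output falls from 8 to 0 (the firm shuts down)

AVC = 53 - 12y + y^2, minimized at y = 6 where min AVC = $17. MC = 53 - 24y + 3y^2.
At P = $53 ≥ min AVC, set P = MC on the rising branch: y = 8.
At P = $16 < min AVC = $17, price no longer covers variable cost at any output, so the firm shuts down: y = 0.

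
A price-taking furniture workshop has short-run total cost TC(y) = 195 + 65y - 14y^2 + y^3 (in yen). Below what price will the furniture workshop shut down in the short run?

¥16 per unit

The firm shuts down when price falls below the minimum of average variable cost. AVC = VC/y = 65 - 14y + y^2.
At the minimum of AVC, MC = AVC. MC = 65 - 28y + 3y^2; setting MC = AVC gives 2y^2 - 14y = 0, so y = 7. min AVC = 16.
So the shutdown price is ¥16.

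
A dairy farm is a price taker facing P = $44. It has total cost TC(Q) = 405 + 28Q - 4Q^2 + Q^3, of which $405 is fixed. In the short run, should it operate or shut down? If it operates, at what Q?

Variable cost is VC = 28Q - 4Q^2 + Q^3, so AVC = VC/Q = 28 - 4Q + Q^2 and MC = dTC/dQ = 28 - 8Q + 3Q^2.
AVC hits its minimum where MC = AVC, at Q = 2, giving min AVC = 28 - 4·2 + 2^2 = $24.
P = $44 exceeds min AVC = $24, so the firm stays open.
Set P = MC: 44 = 28 - 8Q + 3Q^2 → -16 - 8Q + 3Q^2 = 0. The roots are Q = -4/3 and Q = 4; the profit-maximizing output is on the rising part of MC, so Q* = 4.
Check: AVC at Q = 4 is $28 ≤ P, so revenue covers variable cost.
Profit = P·Q − TC = 44·4 − 517 = -$341, a loss, but smaller than the $405 fixed cost the firm would lose by shutting down.

Produce at Q = 4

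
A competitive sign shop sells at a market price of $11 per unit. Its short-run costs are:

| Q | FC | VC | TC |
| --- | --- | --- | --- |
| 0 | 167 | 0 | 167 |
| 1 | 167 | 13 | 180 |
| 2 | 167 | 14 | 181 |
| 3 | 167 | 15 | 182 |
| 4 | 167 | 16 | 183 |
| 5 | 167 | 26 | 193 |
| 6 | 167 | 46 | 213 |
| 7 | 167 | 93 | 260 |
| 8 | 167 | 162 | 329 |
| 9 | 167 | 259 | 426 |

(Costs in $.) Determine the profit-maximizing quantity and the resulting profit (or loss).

Q = 5; profit = -$138

Compute π = P·Q − TC at each output: Q=0: -167; Q=1: -169; Q=2: -159; Q=3: -149; Q=4: -139; Q=5: -138; Q=6: -147; Q=7: -183; Q=8: -241; Q=9: -327.
Profit is maximized at Q = 5. AVC there is 26/5 = $5.20 ≤ P, so producing beats shutting down (which would give -$167).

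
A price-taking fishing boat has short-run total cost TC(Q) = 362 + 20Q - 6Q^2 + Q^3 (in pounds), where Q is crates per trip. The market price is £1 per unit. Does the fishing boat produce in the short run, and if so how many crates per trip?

From TC, MC = TC'(Q) = 20 - 12Q + 3Q^2 and AVC = VC/Q = 20 - 6Q + Q^2.
AVC is minimized where dAVC/dQ = -6 + 2Q = 0, at Q = 3; min AVC = 20 - 6·3 + 3^2 = £11.
With P < min AVC (£1 < £11), every unit sold adds to the loss.
The firm minimizes its loss by shutting down and losing only its fixed cost of £362.

Shut down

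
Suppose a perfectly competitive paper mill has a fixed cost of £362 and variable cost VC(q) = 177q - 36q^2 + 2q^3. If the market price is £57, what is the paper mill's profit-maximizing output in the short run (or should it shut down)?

Produce at q = 10

Variable cost is VC = 177q - 36q^2 + 2q^3, so AVC = VC/q = 177 - 36q + 2q^2 and MC = dTC/dq = 177 - 72q + 6q^2.
The AVC parabola has its vertex at q = 36/4 = 9, where AVC = 177 - 36·9 + 2·9^2 = £15.
Since P = £57 ≥ min AVC = £15, price covers variable cost and the firm should produce.
Solving P = MC: 120 - 72q + 6q^2 = 0 ⇒ q = 2 or 10. On the upward-sloping branch, q* = 10.
Check: AVC at q = 10 is £17 ≤ P, so revenue covers variable cost.
Profit = P·q − TC = 57·10 − 532 = £38.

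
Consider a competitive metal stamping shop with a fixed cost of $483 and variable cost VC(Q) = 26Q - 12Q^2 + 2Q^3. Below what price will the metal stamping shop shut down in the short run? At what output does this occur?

$8 per unit, at Q = 3

The shutdown price is the minimum of AVC. VC = 26Q - 12Q^2 + 2Q^3, so AVC = 26 - 12Q + 2Q^2.
dAVC/dQ = -12 + 4Q = 0 gives Q = 3. min AVC = 26 - 12·3 + 2·3^2 = 8.
The firm shuts down for any P below $8.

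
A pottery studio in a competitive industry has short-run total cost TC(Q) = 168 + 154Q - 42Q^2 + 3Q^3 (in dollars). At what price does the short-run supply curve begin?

The firm shuts down when price falls below the minimum of average variable cost. AVC = VC/Q = 154 - 42Q + 3Q^2.
dAVC/dQ = -42 + 6Q = 0 gives Q = 7. min AVC = 154 - 42·7 + 3·7^2 = 7.
For P < $7 the firm produces nothing.

$7 per unit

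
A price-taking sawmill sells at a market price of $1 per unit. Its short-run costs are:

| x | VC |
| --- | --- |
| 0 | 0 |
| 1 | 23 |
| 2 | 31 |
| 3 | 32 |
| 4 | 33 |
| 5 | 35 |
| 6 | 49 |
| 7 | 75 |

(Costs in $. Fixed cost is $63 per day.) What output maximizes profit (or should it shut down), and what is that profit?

Profit at each row (π = 1x − TC): x=0: -63; x=1: -85; x=2: -92; x=3: -92; x=4: -92; x=5: -93; x=6: -106; x=7: -131.
Profit is highest at x = 0. Equivalently, the lowest AVC in the table is 35/5 ≈ $7 at x = 5, and P = $1 falls below it — price never covers variable cost, so the firm shuts down and loses only its fixed cost.

x = 0 (shut down); profit = -$63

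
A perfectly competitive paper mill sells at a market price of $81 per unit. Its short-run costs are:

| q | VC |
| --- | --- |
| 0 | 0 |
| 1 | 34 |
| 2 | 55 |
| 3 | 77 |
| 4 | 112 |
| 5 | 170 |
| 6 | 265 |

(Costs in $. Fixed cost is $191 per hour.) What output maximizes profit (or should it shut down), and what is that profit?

q = 5; profit = $44

Compute π = P·q − TC at each output: q=0: -191; q=1: -144; q=2: -84; q=3: -25; q=4: 21; q=5: 44; q=6: 30.
Profit is maximized at q = 5. AVC there is 170/5 = $34 ≤ P, so producing beats shutting down (which would give -$191).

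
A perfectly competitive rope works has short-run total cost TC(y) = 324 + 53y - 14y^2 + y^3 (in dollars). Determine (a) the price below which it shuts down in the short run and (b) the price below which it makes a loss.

Shutdown price = min AVC. AVC = 53 - 14y + y^2, with vertex at y = 7 and minimum $4.
ATC = 324/y + 53 - 14y + y^2. Setting dATC/dy = −324/y^2 − 14 + 2y = 0 gives y = 9 (since 2·9^3 − 14·9^2 = 324).
min ATC = 324/9 + 53 − 14·9 + 9^2 = $44. That is the break-even price.
For $4 ≤ P < $44 the firm produces at a loss; below $4 it shuts down.

Shutdown price = $4; break-even price = $44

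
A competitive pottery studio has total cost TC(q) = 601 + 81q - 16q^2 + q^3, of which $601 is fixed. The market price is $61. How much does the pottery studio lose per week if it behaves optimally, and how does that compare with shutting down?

Profit = -$201 at q = 10

AVC = 81 - 16q + q^2 has its minimum $17 at q = 8; price $61 clears that bar, so the firm operates.
With MC = 81 - 32q + 3q^2, P = MC on the upward-sloping part at q* = 10.
TR = 61·10 = 610. TC = 601 + 210 = 811. Profit = 610 − 811 = -$201.
That loss of $201 beats the $601 the firm would lose by shutting down; producing recovers $400 of fixed cost.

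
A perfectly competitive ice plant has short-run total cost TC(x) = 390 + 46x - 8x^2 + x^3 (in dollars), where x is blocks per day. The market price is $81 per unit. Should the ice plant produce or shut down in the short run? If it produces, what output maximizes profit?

Produce at x = 7

From TC, MC = TC'(x) = 46 - 16x + 3x^2 and AVC = VC/x = 46 - 8x + x^2.
AVC hits its minimum where MC = AVC, at x = 4, giving min AVC = 46 - 8·4 + 4^2 = $30.
Since P = $81 ≥ min AVC = $30, price covers variable cost and the firm should produce.
P = MC gives -35 - 16x + 3x^2 = 0, with roots -5/3 and 7. Take the larger (rising MC): x* = 7.
Check: AVC at x = 7 is $39 ≤ P, so revenue covers variable cost.
Profit = P·x − TC = 81·7 − 663 = -$96, a loss, but smaller than the $390 fixed cost the firm would lose by shutting down.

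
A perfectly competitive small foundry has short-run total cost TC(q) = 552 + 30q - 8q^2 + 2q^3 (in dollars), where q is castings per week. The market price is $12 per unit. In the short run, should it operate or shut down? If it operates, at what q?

Variable cost is VC = 30q - 8q^2 + 2q^3, so AVC = VC/q = 30 - 8q + 2q^2 and MC = dTC/dq = 30 - 16q + 6q^2.
The AVC parabola has its vertex at q = 8/4 = 2, where AVC = 30 - 8·2 + 2·2^2 = $22.
With P < min AVC ($12 < $22), every unit sold adds to the loss.
The firm minimizes its loss by shutting down and losing only its fixed cost of $552.

Shut down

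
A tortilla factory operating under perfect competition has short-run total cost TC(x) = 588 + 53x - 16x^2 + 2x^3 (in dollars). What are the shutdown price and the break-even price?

Shutdown price = $21; break-even price = $123

Shutdown price = min AVC. AVC = 53 - 16x + 2x^2, with vertex at x = 4 and minimum $21.
ATC = 588/x + 53 - 16x + 2x^2. Setting dATC/dx = −588/x^2 − 16 + 4x = 0 gives x = 7 (since 4·7^3 − 16·7^2 = 588).
min ATC = 588/7 + 53 − 16·7 + 2·7^2 = $123. That is the break-even price.
Between these two prices the firm operates at a loss; above $123 it earns a profit.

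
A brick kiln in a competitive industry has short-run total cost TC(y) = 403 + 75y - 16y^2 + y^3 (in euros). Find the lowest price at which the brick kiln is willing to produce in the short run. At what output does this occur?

€11 per unit, at y = 8

Short-run supply begins at min AVC. From VC = 75y - 16y^2 + y^3, AVC = 75 - 16y + y^2.
At the minimum of AVC, MC = AVC. MC = 75 - 32y + 3y^2; setting MC = AVC gives 2y^2 - 16y = 0, so y = 8. min AVC = 11.
For P < €11 the firm produces nothing.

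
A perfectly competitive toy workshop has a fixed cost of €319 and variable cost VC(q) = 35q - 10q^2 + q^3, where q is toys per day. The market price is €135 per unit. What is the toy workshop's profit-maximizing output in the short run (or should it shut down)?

Variable cost is VC = 35q - 10q^2 + q^3, so AVC = VC/q = 35 - 10q + q^2 and MC = dTC/dq = 35 - 20q + 3q^2.
The AVC parabola has its vertex at q = 10/2 = 5, where AVC = 35 - 10·5 + 5^2 = €10.
Since P = €135 ≥ min AVC = €10, price covers variable cost and the firm should produce.
Solving P = MC: -100 - 20q + 3q^2 = 0 ⇒ q = -10/3 or 10. On the upward-sloping branch, q* = 10.
Check: AVC at q = 10 is €35 ≤ P, so revenue covers variable cost.
Profit = P·q − TC = 135·10 − 669 = €681.

Produce at q = 10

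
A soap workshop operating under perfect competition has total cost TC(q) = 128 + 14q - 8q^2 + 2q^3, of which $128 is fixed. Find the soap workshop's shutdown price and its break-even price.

AVC = 14 - 8q + 2q^2; minimized at q = 2, giving min AVC = $6. That is the shutdown price.
ATC = 128/q + 14 - 8q + 2q^2. Setting dATC/dq = −128/q^2 − 8 + 4q = 0 gives q = 4 (since 4·4^3 − 8·4^2 = 128).
min ATC = 128/4 + 14 − 8·4 + 2·4^2 = $46. That is the break-even price.
For $6 ≤ P < $46 the firm produces at a loss; below $6 it shuts down.

Shutdown price = $6; break-even price = $46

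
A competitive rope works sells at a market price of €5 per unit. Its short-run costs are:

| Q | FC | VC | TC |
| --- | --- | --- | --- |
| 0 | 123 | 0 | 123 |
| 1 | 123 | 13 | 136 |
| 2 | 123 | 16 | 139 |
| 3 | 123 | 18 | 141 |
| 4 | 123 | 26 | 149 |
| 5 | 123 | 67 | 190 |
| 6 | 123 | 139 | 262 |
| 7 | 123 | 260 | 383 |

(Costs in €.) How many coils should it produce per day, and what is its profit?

Profit at each row (π = 5Q − TC): Q=0: -123; Q=1: -131; Q=2: -129; Q=3: -126; Q=4: -129; Q=5: -165; Q=6: -232; Q=7: -348.
Profit is highest at Q = 0. Equivalently, the lowest AVC in the table is 18/3 ≈ €6 at Q = 3, and P = €5 falls below it — price never covers variable cost, so the firm shuts down and loses only its fixed cost.

Q = 0 (shut down); profit = -€123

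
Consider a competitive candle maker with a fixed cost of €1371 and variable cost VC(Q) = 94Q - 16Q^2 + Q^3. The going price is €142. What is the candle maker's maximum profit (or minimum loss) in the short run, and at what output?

AVC = 94 - 16Q + Q^2; min AVC = €30 at Q = 8. Since P = €142 ≥ min AVC, the firm produces.
MC = 94 - 32Q + 3Q^2. Setting P = MC and taking the root on the rising branch gives Q* = 12.
TR = 142·12 = 1704. TC = 1371 + 552 = 1923. Profit = 1704 − 1923 = -€219.
That loss of €219 beats the €1371 the firm would lose by shutting down; producing recovers €1152 of fixed cost.

Profit = -€219 at Q = 12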